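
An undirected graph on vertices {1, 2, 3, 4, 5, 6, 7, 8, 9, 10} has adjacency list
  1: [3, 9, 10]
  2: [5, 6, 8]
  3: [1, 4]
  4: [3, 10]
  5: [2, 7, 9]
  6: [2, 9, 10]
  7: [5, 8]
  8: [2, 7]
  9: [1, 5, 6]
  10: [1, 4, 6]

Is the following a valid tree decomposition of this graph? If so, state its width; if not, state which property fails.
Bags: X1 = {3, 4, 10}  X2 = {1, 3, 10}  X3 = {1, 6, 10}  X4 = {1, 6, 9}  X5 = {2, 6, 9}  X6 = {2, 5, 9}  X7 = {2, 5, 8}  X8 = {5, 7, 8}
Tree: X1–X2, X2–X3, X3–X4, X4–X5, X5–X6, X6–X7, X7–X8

Vertex coverage: the bags together contain {1, 2, 3, 4, 5, 6, 7, 8, 9, 10}, the full vertex set. Edge coverage: each edge of G has both endpoints in at least one bag. Running intersection: for every vertex, the bags containing it form a connected subtree. All three properties hold, so this is a valid tree decomposition of width max|bag| − 1 = 2, and hence tw(G) ≤ 2.

Yes; width 2.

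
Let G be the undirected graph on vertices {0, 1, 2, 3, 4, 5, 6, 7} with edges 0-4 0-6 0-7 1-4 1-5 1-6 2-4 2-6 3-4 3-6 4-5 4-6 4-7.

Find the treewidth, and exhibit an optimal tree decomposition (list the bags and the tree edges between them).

Treewidth 2.
One optimal decomposition is:
Bags: B1 = {2, 4, 6}  B2 = {1, 4, 6}  B3 = {3, 4, 6}  B4 = {0, 4, 6}  B5 = {1, 4, 5}  B6 = {0, 4, 7}
Tree: B1–B2, B1–B3, B2–B4, B2–B5, B4–B6

Every bag has size at most 3, so the width is 3 − 1 = 2 and tw(G) ≤ 2. On the other hand G contains the 3-clique {1, 4, 5}. A clique must lie in a single bag of any decomposition, so no decomposition can have width below 2. Combining the bounds, tw(G) = 2.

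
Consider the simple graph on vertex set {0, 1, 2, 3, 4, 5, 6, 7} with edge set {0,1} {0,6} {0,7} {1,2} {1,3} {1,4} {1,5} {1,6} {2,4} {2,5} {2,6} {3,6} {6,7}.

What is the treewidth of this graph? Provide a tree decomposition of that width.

Every bag has size at most 3, so the width is 3 − 1 = 2 and tw(G) ≤ 2. On the other hand G contains the 3-clique {0, 1, 6}. A clique must lie in a single bag of any decomposition, so no decomposition can have width below 2. Therefore the treewidth is 2.

Treewidth 2.
One such decomposition:
Bags: B1 = {0, 1, 6}  B2 = {1, 2, 6}  B3 = {1, 3, 6}  B4 = {0, 6, 7}  B5 = {1, 2, 4}  B6 = {1, 2, 5}
Tree: B1–B2, B2–B3, B1–B4, B2–B5, B2–B6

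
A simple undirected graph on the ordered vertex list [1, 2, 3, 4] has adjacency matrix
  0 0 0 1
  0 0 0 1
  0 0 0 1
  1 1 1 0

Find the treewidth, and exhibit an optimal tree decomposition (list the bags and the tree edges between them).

The largest bag has 2 vertices, giving width 1; this decomposition certifies tw(G) ≤ 1. Since G has at least one edge (e.g. 4–1), it is not an edgeless graph, so tw(G) ≥ 1. The upper and lower bounds meet at 1, so that is the treewidth.

Treewidth 1.
One such decomposition:
Bags: B1 = {1, 4}  B2 = {2, 4}  B3 = {3, 4}
Tree: B1–B2, B1–B3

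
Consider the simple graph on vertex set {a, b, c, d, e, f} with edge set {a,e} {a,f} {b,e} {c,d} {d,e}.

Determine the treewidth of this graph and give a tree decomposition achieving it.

The largest bag has 2 vertices, giving width 1; this decomposition certifies tw(G) ≤ 1. Since G has at least one edge (e.g. e–a), it is not an edgeless graph, so tw(G) ≥ 1. The upper and lower bounds meet at 1, so that is the treewidth.

Treewidth 1.
Bags: B1 = {a, e}  B2 = {d, e}  B3 = {a, f}  B4 = {c, d}  B5 = {b, e}
Tree: B1–B2, B1–B3, B2–B4, B1–B5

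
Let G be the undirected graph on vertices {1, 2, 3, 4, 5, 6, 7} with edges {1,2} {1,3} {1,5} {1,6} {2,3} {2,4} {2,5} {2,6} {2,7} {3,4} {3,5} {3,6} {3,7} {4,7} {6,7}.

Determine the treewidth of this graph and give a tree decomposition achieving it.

Treewidth 3.
One such decomposition:
Bags: B1 = {1, 2, 3, 5}  B2 = {1, 2, 3, 6}  B3 = {2, 3, 6, 7}  B4 = {2, 3, 4, 7}
Tree: B1–B2, B2–B3, B3–B4

Every bag has size at most 4, so the width is 4 − 1 = 3 and tw(G) ≤ 3. Conversely, {1, 2, 3, 5} is a clique of size 4, and the vertices of any clique must share a bag in every tree decomposition; so some bag has ≥ 4 vertices and tw(G) ≥ 3. Therefore the treewidth is 3.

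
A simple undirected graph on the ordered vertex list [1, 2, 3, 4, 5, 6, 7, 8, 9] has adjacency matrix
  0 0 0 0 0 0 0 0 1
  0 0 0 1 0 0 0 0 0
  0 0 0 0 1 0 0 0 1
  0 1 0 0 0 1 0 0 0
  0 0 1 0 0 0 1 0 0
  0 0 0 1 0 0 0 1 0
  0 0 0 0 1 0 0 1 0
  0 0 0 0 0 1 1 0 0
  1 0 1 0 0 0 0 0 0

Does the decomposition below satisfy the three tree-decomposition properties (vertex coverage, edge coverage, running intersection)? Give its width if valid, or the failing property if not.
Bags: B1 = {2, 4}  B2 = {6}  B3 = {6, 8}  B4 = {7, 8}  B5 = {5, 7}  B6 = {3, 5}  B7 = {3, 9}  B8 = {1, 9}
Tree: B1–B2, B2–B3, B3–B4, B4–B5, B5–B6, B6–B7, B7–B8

A tree decomposition must satisfy three properties: every vertex lies in some bag; for every edge, both endpoints lie together in some bag; and for every vertex, the bags containing it form a connected subtree. Here edge (4,6) lies in no bag, so the decomposition is invalid.

No — edge (4,6) lies in no bag.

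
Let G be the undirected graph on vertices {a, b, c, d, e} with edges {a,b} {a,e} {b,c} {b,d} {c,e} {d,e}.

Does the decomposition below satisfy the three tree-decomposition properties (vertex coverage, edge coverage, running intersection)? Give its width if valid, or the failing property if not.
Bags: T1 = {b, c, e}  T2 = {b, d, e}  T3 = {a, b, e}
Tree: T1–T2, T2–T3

Yes; width 2.

Vertex coverage: the bags together contain {a, b, c, d, e}, the full vertex set. Edge coverage: each edge of G has both endpoints in at least one bag. Running intersection: for every vertex, the bags containing it form a connected subtree. All three properties hold, so this is a valid tree decomposition of width max|bag| − 1 = 2, and hence tw(G) ≤ 2.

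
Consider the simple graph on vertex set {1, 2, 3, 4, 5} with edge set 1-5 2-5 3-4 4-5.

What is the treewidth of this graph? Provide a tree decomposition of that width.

Treewidth 1.
One such decomposition:
Bags: B1 = {2, 5}  B2 = {1, 5}  B3 = {4, 5}  B4 = {3, 4}
Tree: B1–B2, B2–B3, B3–B4

Every bag has size at most 2, so the width is 2 − 1 = 1 and tw(G) ≤ 1. G has an edge, so its treewidth is at least 1. Therefore the treewidth is 1.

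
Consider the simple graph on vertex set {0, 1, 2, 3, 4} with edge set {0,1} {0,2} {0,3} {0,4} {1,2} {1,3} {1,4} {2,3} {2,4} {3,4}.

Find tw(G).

4

A width-4 tree decomposition is:
Bags: B1 = {0, 1, 2, 3, 4}
Tree: (single bag)
With just one bag of size 5, the width is 5 − 1 = 4, so tw(G) ≤ 4. Conversely, {0, 1, 2, 3, 4} is a clique of size 5, and the vertices of any clique must share a bag in every tree decomposition; so some bag has ≥ 5 vertices and tw(G) ≥ 4. The upper and lower bounds meet at 4, so that is the treewidth.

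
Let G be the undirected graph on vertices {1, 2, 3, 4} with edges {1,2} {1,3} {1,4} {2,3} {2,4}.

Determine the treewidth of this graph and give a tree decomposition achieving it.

The largest bag has 3 vertices, giving width 2; this decomposition certifies tw(G) ≤ 2. For the lower bound, the 3 vertices {1, 2, 3} are pairwise adjacent, and any tree decomposition puts a clique entirely inside one bag — forcing width ≥ 2. Therefore the treewidth is 2.

Treewidth 2.
Bags: B1 = {1, 2, 4}  B2 = {1, 2, 3}
Tree: B1–B2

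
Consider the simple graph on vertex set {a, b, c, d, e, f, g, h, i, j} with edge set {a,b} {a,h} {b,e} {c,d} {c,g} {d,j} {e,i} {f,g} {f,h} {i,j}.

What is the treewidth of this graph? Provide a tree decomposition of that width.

Treewidth 2.
One such decomposition:
Bags: B1 = {c, d, j}  B2 = {c, g, j}  B3 = {f, g, j}  B4 = {f, h, j}  B5 = {a, h, j}  B6 = {a, b, j}  B7 = {b, e, j}  B8 = {e, i, j}
Tree: B1–B2, B2–B3, B3–B4, B4–B5, B5–B6, B6–B7, B7–B8

Every bag has size at most 3, so the width is 3 − 1 = 2 and tw(G) ≤ 2. Since j–d–c–g–f–h–a–b–e–i–j is a cycle in G, G is not acyclic. Forests are exactly the graphs of treewidth ≤ 1, so tw(G) ≥ 2. Therefore the treewidth is 2.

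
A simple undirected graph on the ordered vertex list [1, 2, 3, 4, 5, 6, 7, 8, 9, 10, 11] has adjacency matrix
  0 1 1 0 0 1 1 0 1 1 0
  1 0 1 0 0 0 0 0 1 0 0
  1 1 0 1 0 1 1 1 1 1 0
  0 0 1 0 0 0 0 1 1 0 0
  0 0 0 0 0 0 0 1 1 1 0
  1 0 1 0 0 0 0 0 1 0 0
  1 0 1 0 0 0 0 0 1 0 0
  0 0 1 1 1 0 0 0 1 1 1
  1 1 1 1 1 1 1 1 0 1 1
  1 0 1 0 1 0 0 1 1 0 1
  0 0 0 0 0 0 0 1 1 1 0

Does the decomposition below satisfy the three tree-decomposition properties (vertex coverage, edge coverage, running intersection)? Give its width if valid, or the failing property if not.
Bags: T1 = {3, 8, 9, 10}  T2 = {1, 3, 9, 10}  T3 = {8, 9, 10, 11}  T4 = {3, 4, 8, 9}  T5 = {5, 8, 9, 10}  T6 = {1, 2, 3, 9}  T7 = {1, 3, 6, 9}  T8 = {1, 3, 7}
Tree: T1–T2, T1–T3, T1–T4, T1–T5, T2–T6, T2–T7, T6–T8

No — edge (9,7) lies in no bag.

A tree decomposition must satisfy three properties: every vertex lies in some bag; for every edge, both endpoints lie together in some bag; and for every vertex, the bags containing it form a connected subtree. Here edge (9,7) lies in no bag, so the decomposition is invalid.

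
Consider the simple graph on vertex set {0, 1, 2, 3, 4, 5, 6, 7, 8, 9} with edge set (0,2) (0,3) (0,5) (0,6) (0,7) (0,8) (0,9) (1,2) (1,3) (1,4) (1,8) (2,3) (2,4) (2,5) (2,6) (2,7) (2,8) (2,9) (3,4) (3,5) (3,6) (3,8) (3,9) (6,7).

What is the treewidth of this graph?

3

A width-3 tree decomposition is:
Bags: B1 = {1, 2, 3, 8}  B2 = {1, 2, 3, 4}  B3 = {0, 2, 3, 8}  B4 = {0, 2, 3, 5}  B5 = {0, 2, 3, 9}  B6 = {0, 2, 3, 6}  B7 = {0, 2, 6, 7}
Tree: B1–B2, B1–B3, B3–B4, B4–B5, B4–B6, B6–B7
Each bag holds 4 vertices, so the decomposition has width 3, which upper-bounds the treewidth. Conversely, {0, 2, 3, 8} is a clique of size 4, and the vertices of any clique must share a bag in every tree decomposition; so some bag has ≥ 4 vertices and tw(G) ≥ 3. Therefore the treewidth is 3.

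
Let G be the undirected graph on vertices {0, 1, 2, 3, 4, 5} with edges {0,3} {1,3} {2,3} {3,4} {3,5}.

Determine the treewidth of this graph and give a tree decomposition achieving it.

Each bag holds 2 vertices, so the decomposition has width 1, which upper-bounds the treewidth. Since G has at least one edge (e.g. 3–0), it is not an edgeless graph, so tw(G) ≥ 1. The upper and lower bounds meet at 1, so that is the treewidth.

Treewidth 1.
Bags: B1 = {0, 3}  B2 = {1, 3}  B3 = {3, 4}  B4 = {3, 5}  B5 = {2, 3}
Tree: B1–B2, B1–B3, B1–B4, B4–B5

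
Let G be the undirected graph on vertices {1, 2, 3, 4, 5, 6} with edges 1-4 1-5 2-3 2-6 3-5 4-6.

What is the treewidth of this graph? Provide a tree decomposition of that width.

Each bag holds 3 vertices, so the decomposition has width 2, which upper-bounds the treewidth. For the lower bound, G contains the cycle 5–3–2–6–4–1–5, so G is not a forest; only forests have treewidth ≤ 1, hence tw(G) ≥ 2. Therefore the treewidth is 2.

Treewidth 2.
One such decomposition:
Bags: B1 = {2, 3, 5}  B2 = {2, 5, 6}  B3 = {4, 5, 6}  B4 = {1, 4, 5}
Tree: B1–B2, B2–B3, B3–B4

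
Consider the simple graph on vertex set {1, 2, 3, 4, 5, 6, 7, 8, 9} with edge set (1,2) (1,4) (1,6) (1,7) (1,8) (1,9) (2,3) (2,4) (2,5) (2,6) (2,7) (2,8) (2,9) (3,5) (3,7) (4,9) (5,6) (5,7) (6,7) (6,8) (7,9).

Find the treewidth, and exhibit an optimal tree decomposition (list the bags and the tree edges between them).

Every bag has size at most 4, so the width is 4 − 1 = 3 and tw(G) ≤ 3. For the lower bound, the 4 vertices {1, 2, 4, 9} are pairwise adjacent, and any tree decomposition puts a clique entirely inside one bag — forcing width ≥ 3. Hence tw(G) = 3 exactly.

Treewidth 3.
One optimal decomposition is:
Bags: B1 = {1, 2, 6, 7}  B2 = {2, 5, 6, 7}  B3 = {1, 2, 6, 8}  B4 = {1, 2, 7, 9}  B5 = {1, 2, 4, 9}  B6 = {2, 3, 5, 7}
Tree: B1–B2, B1–B3, B1–B4, B4–B5, B2–B6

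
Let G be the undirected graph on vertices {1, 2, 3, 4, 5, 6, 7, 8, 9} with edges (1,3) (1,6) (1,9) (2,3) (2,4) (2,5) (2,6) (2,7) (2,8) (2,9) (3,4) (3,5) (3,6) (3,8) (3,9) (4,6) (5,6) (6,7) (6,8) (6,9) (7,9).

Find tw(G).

3

A width-3 tree decomposition is:
Bags: B1 = {2, 3, 4, 6}  B2 = {2, 3, 6, 9}  B3 = {2, 3, 6, 8}  B4 = {2, 3, 5, 6}  B5 = {1, 3, 6, 9}  B6 = {2, 6, 7, 9}
Tree: B1–B2, B2–B3, B3–B4, B2–B5, B2–B6
Every bag has size at most 4, so the width is 4 − 1 = 3 and tw(G) ≤ 3. Conversely, {1, 3, 6, 9} is a clique of size 4, and the vertices of any clique must share a bag in every tree decomposition; so some bag has ≥ 4 vertices and tw(G) ≥ 3. Combining the bounds, tw(G) = 3.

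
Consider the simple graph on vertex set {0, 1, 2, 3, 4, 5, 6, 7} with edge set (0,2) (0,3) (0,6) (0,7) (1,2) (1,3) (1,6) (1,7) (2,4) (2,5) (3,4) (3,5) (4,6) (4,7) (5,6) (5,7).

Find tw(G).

4

A width-4 tree decomposition is:
Bags: B1 = {0, 2, 3, 6, 7}  B2 = {2, 3, 5, 6, 7}  B3 = {2, 3, 4, 6, 7}  B4 = {1, 2, 3, 6, 7}
Tree: B1–B2, B2–B3, B3–B4
Each bag holds 5 vertices, so the decomposition has width 4, which upper-bounds the treewidth. For the lower bound: the 5 vertex sets {0,6}, {2,5}, {3,4}, {7}, {1} are disjoint, each induces a connected subgraph, and every pair is joined by at least one edge of G. Contracting each set to a single vertex therefore yields K_{5} as a minor, and since treewidth is minor-monotone, tw(G) ≥ tw(K_{5}) = 4. Combining the bounds, tw(G) = 4.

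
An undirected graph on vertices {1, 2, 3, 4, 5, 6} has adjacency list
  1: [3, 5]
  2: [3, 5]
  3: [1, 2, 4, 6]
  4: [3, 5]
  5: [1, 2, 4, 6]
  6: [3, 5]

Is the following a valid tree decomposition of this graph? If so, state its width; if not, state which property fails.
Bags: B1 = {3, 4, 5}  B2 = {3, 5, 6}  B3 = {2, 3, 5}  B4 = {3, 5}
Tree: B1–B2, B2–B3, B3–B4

A tree decomposition must satisfy three properties: every vertex lies in some bag; for every edge, both endpoints lie together in some bag; and for every vertex, the bags containing it form a connected subtree. Here vertex 1 appears in no bag, so the decomposition is invalid.

No — vertex 1 appears in no bag.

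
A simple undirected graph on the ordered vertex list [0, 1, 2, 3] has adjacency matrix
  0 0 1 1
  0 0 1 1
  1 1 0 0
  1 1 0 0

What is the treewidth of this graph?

A width-2 tree decomposition is:
Bags: B1 = {0, 1, 3}  B2 = {0, 1, 2}
Tree: B1–B2
Each bag holds 3 vertices, so the decomposition has width 2, which upper-bounds the treewidth. Since 0–3–1–2–0 is a cycle in G, G is not acyclic. Forests are exactly the graphs of treewidth ≤ 1, so tw(G) ≥ 2. Hence tw(G) = 2 exactly.

2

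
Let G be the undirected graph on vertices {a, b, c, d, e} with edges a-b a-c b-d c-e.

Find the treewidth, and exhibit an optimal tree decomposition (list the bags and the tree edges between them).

The largest bag has 2 vertices, giving width 1; this decomposition certifies tw(G) ≤ 1. Any graph with an edge has treewidth ≥ 1, and G has the edge a–b. Therefore the treewidth is 1.

Treewidth 1.
Bags: B1 = {a, b}  B2 = {a, c}  B3 = {b, d}  B4 = {c, e}
Tree: B1–B2, B1–B3, B2–B4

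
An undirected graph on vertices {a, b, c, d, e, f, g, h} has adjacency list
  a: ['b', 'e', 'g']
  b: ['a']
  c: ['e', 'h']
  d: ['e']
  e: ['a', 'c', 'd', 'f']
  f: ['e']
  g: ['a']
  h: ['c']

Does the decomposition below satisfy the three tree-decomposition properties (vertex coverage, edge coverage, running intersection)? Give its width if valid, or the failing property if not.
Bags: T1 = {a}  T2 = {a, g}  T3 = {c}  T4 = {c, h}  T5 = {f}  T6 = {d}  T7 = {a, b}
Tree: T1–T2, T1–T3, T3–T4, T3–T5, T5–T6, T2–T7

No — vertex e appears in no bag.

A tree decomposition must satisfy three properties: every vertex lies in some bag; for every edge, both endpoints lie together in some bag; and for every vertex, the bags containing it form a connected subtree. Here vertex e appears in no bag, so the decomposition is invalid.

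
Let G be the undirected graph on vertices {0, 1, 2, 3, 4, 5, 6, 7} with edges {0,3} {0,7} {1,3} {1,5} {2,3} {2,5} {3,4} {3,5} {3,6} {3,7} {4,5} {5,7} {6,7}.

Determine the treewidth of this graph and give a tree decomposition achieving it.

The largest bag has 3 vertices, giving width 2; this decomposition certifies tw(G) ≤ 2. Conversely, {0, 3, 7} is a clique of size 3, and the vertices of any clique must share a bag in every tree decomposition; so some bag has ≥ 3 vertices and tw(G) ≥ 2. Combining the bounds, tw(G) = 2.

Treewidth 2.
One such decomposition:
Bags: B1 = {3, 5, 7}  B2 = {0, 3, 7}  B3 = {1, 3, 5}  B4 = {3, 4, 5}  B5 = {2, 3, 5}  B6 = {3, 6, 7}
Tree: B1–B2, B1–B3, B3–B4, B4–B5, B1–B6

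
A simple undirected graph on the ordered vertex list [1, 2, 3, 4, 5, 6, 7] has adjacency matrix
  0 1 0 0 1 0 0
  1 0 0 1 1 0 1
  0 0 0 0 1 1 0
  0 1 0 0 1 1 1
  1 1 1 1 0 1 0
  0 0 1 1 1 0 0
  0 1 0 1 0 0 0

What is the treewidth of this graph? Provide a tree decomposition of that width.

Each bag holds 3 vertices, so the decomposition has width 2, which upper-bounds the treewidth. On the other hand G contains the 3-clique {1, 2, 5}. A clique must lie in a single bag of any decomposition, so no decomposition can have width below 2. Hence tw(G) = 2 exactly.

Treewidth 2.
Bags: B1 = {4, 5, 6}  B2 = {2, 4, 5}  B3 = {1, 2, 5}  B4 = {2, 4, 7}  B5 = {3, 5, 6}
Tree: B1–B2, B2–B3, B2–B4, B1–B5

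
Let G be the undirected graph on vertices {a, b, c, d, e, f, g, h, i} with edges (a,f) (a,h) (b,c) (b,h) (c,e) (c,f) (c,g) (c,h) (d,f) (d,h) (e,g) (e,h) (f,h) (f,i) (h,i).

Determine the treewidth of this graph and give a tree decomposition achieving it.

Treewidth 2.
One optimal decomposition is:
Bags: B1 = {f, h, i}  B2 = {c, f, h}  B3 = {d, f, h}  B4 = {a, f, h}  B5 = {c, e, h}  B6 = {c, e, g}  B7 = {b, c, h}
Tree: B1–B2, B2–B3, B1–B4, B2–B5, B5–B6, B2–B7

Each bag holds 3 vertices, so the decomposition has width 2, which upper-bounds the treewidth. For the lower bound, the 3 vertices {c, e, g} are pairwise adjacent, and any tree decomposition puts a clique entirely inside one bag — forcing width ≥ 2. Hence tw(G) = 2 exactly.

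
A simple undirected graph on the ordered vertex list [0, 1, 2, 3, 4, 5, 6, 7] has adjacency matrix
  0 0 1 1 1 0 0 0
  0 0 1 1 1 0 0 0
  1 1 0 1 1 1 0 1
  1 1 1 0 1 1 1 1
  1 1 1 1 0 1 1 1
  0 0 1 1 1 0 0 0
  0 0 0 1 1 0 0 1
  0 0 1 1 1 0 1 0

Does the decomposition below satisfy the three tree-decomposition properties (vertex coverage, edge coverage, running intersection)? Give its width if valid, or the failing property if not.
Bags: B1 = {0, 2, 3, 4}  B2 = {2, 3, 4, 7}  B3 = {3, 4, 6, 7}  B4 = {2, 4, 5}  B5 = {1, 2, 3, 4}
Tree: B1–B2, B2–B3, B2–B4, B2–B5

A tree decomposition must satisfy three properties: every vertex lies in some bag; for every edge, both endpoints lie together in some bag; and for every vertex, the bags containing it form a connected subtree. Here edge (3,5) lies in no bag, so the decomposition is invalid.

No — edge (3,5) lies in no bag.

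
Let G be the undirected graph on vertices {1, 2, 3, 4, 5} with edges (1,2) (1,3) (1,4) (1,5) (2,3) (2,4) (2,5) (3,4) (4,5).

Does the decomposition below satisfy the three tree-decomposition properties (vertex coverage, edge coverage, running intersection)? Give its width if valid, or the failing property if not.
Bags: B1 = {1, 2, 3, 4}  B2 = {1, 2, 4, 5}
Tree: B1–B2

Every vertex of G appears in some bag (union = {1, 2, 3, 4, 5}); every edge is covered by a bag; and for each vertex v the set of bags containing v is connected in the bag tree. The decomposition is therefore valid. The largest bag has 4 vertices, so the width is 3.

Yes; width 3.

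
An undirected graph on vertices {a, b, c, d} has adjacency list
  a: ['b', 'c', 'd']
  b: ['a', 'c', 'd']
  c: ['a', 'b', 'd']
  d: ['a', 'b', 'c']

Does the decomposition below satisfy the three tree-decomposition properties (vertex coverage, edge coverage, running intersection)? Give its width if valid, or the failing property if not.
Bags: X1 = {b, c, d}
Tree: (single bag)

No — vertex a appears in no bag.

A tree decomposition must satisfy three properties: every vertex lies in some bag; for every edge, both endpoints lie together in some bag; and for every vertex, the bags containing it form a connected subtree. Here vertex a appears in no bag, so the decomposition is invalid.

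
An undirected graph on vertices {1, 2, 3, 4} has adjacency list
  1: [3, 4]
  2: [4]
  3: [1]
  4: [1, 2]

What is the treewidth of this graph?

1

A width-1 tree decomposition is:
Bags: B1 = {1, 3}  B2 = {1, 4}  B3 = {2, 4}
Tree: B1–B2, B2–B3
The largest bag has 2 vertices, giving width 1; this decomposition certifies tw(G) ≤ 1. G has an edge, so its treewidth is at least 1. Hence tw(G) = 1 exactly.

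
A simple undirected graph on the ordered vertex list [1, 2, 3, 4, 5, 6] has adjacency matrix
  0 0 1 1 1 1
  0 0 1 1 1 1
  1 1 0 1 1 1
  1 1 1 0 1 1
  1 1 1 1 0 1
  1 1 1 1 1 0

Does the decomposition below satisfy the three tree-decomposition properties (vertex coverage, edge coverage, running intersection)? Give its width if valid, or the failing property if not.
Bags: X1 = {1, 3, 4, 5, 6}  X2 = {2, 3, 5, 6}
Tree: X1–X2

A tree decomposition must satisfy three properties: every vertex lies in some bag; for every edge, both endpoints lie together in some bag; and for every vertex, the bags containing it form a connected subtree. Here edge (4,2) lies in no bag, so the decomposition is invalid.

No — edge (4,2) lies in no bag.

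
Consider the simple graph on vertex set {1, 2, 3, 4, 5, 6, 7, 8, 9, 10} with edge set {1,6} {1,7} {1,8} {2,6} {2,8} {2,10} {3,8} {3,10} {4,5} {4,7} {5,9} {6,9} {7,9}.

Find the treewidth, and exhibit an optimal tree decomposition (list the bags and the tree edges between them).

Treewidth 2.
One optimal decomposition is:
Bags: B1 = {4, 5, 7}  B2 = {5, 7, 9}  B3 = {1, 7, 9}  B4 = {1, 6, 9}  B5 = {1, 6, 8}  B6 = {2, 6, 8}  B7 = {2, 3, 8}  B8 = {2, 3, 10}
Tree: B1–B2, B2–B3, B3–B4, B4–B5, B5–B6, B6–B7, B7–B8

Each bag holds 3 vertices, so the decomposition has width 2, which upper-bounds the treewidth. Since 4–5–9–7–4 is a cycle in G, G is not acyclic. Forests are exactly the graphs of treewidth ≤ 1, so tw(G) ≥ 2. The upper and lower bounds meet at 2, so that is the treewidth.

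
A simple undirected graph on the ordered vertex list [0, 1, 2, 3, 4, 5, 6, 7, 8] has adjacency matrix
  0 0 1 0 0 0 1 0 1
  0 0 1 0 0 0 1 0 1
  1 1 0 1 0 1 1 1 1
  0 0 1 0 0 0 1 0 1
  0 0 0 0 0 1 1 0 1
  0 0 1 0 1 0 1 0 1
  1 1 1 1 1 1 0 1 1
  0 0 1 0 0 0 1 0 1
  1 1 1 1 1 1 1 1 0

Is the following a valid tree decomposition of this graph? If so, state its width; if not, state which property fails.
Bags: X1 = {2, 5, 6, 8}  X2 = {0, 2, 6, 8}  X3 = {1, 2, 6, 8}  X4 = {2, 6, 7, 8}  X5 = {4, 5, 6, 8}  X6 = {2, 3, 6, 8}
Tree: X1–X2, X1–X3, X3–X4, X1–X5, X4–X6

Checking the three conditions: (i) the bags cover all of {0, 1, 2, 3, 4, 5, 6, 7, 8}; (ii) for each edge, some bag contains both endpoints; (iii) the bags containing any fixed vertex form a subtree. All hold, so the decomposition is valid with width 4 − 1 = 3.

Yes; width 3.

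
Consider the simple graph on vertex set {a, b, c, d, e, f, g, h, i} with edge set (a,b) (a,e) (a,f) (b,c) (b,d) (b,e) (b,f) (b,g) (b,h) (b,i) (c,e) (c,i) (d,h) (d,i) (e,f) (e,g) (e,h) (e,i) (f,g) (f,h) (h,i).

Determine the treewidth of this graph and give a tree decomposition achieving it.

Treewidth 3.
Bags: B1 = {b, e, h, i}  B2 = {b, c, e, i}  B3 = {b, e, f, h}  B4 = {b, d, h, i}  B5 = {b, e, f, g}  B6 = {a, b, e, f}
Tree: B1–B2, B1–B3, B1–B4, B3–B5, B5–B6

The largest bag has 4 vertices, giving width 3; this decomposition certifies tw(G) ≤ 3. Conversely, {b, d, h, i} is a clique of size 4, and the vertices of any clique must share a bag in every tree decomposition; so some bag has ≥ 4 vertices and tw(G) ≥ 3. Hence tw(G) = 3 exactly.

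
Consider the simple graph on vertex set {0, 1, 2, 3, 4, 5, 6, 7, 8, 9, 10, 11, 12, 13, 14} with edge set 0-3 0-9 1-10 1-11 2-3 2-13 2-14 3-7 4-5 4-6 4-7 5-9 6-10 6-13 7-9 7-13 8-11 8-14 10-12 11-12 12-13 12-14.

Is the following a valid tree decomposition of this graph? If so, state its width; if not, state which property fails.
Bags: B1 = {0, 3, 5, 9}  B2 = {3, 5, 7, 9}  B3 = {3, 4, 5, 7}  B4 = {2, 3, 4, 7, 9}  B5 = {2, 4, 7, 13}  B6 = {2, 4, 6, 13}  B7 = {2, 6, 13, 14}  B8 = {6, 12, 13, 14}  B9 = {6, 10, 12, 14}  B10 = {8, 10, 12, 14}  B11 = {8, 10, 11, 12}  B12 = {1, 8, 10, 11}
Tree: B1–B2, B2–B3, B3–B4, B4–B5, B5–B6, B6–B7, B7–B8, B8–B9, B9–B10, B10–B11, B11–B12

A tree decomposition must satisfy three properties: every vertex lies in some bag; for every edge, both endpoints lie together in some bag; and for every vertex, the bags containing it form a connected subtree. Here bags containing vertex 9 are not connected in the tree, so the decomposition is invalid.

No — bags containing vertex 9 are not connected in the tree.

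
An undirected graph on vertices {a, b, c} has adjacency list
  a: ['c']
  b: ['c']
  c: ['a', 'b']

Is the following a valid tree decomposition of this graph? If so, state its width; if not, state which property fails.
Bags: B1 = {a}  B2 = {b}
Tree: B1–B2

A tree decomposition must satisfy three properties: every vertex lies in some bag; for every edge, both endpoints lie together in some bag; and for every vertex, the bags containing it form a connected subtree. Here vertex c appears in no bag, so the decomposition is invalid.

No — vertex c appears in no bag.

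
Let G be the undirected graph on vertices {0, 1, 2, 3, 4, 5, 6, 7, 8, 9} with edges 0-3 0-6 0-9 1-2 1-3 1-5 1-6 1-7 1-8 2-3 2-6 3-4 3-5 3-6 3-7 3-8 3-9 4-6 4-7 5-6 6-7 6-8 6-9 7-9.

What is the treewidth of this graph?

3

A width-3 tree decomposition is:
Bags: B1 = {3, 6, 7, 9}  B2 = {1, 3, 6, 7}  B3 = {0, 3, 6, 9}  B4 = {1, 3, 5, 6}  B5 = {1, 3, 6, 8}  B6 = {3, 4, 6, 7}  B7 = {1, 2, 3, 6}
Tree: B1–B2, B1–B3, B2–B4, B4–B5, B1–B6, B5–B7
Every bag has size at most 4, so the width is 4 − 1 = 3 and tw(G) ≤ 3. Conversely, {0, 3, 6, 9} is a clique of size 4, and the vertices of any clique must share a bag in every tree decomposition; so some bag has ≥ 4 vertices and tw(G) ≥ 3. The upper and lower bounds meet at 3, so that is the treewidth.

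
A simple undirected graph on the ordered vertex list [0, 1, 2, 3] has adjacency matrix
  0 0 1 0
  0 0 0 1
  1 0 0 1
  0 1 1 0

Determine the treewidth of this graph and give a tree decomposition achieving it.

Treewidth 1.
One optimal decomposition is:
Bags: B1 = {0, 2}  B2 = {2, 3}  B3 = {1, 3}
Tree: B1–B2, B2–B3

The largest bag has 2 vertices, giving width 1; this decomposition certifies tw(G) ≤ 1. Any graph with an edge has treewidth ≥ 1, and G has the edge 0–2. Combining the bounds, tw(G) = 1.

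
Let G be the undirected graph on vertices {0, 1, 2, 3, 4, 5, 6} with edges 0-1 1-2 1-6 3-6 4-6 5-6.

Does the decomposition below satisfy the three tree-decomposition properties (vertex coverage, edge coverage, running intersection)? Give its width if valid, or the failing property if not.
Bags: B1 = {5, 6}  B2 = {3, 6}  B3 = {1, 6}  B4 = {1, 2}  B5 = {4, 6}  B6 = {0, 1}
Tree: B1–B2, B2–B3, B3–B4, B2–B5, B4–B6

Yes; width 1.

Vertex coverage: the bags together contain {0, 1, 2, 3, 4, 5, 6}, the full vertex set. Edge coverage: each edge of G has both endpoints in at least one bag. Running intersection: for every vertex, the bags containing it form a connected subtree. All three properties hold, so this is a valid tree decomposition of width max|bag| − 1 = 1, and hence tw(G) ≤ 1.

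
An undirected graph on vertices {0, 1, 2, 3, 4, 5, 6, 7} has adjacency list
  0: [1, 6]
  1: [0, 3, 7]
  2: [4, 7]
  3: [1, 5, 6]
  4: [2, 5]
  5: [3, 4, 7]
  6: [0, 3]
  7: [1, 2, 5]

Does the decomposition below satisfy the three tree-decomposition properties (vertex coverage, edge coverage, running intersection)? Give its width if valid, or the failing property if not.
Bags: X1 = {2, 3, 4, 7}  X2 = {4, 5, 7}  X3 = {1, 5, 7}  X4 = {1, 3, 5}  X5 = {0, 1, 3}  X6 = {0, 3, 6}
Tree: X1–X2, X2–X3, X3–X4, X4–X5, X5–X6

A tree decomposition must satisfy three properties: every vertex lies in some bag; for every edge, both endpoints lie together in some bag; and for every vertex, the bags containing it form a connected subtree. Here bags containing vertex 3 are not connected in the tree, so the decomposition is invalid.

No — bags containing vertex 3 are not connected in the tree.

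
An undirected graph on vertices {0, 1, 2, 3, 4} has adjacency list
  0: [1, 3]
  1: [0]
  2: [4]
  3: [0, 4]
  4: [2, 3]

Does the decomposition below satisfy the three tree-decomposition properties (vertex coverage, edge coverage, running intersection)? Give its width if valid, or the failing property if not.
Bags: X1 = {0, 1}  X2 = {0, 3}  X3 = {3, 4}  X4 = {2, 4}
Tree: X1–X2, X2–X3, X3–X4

Every vertex of G appears in some bag (union = {0, 1, 2, 3, 4}); every edge is covered by a bag; and for each vertex v the set of bags containing v is connected in the bag tree. The decomposition is therefore valid. The largest bag has 2 vertices, so the width is 1.

Yes; width 1.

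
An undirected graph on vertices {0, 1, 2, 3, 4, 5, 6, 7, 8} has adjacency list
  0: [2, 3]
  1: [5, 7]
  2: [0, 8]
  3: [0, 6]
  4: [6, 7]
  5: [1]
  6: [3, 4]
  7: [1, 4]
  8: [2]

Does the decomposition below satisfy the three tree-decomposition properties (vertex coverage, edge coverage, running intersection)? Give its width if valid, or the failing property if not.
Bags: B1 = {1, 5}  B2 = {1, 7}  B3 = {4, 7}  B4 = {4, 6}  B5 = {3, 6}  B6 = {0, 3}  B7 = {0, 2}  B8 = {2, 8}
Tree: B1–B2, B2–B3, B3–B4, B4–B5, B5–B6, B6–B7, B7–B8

Every vertex of G appears in some bag (union = {0, 1, 2, 3, 4, 5, 6, 7, 8}); every edge is covered by a bag; and for each vertex v the set of bags containing v is connected in the bag tree. The decomposition is therefore valid. The largest bag has 2 vertices, so the width is 1.

Yes; width 1.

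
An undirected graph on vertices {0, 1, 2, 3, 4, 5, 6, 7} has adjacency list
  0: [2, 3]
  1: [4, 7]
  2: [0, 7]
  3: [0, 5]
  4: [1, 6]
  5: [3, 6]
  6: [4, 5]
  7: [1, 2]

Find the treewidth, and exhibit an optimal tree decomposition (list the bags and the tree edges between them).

The largest bag has 3 vertices, giving width 2; this decomposition certifies tw(G) ≤ 2. The edges 7–1–4–6–5–3–0–2–7 form a cycle, so G is not a tree and its treewidth is at least 2. Hence tw(G) = 2 exactly.

Treewidth 2.
Bags: B1 = {1, 4, 7}  B2 = {4, 6, 7}  B3 = {5, 6, 7}  B4 = {3, 5, 7}  B5 = {0, 3, 7}  B6 = {0, 2, 7}
Tree: B1–B2, B2–B3, B3–B4, B4–B5, B5–B6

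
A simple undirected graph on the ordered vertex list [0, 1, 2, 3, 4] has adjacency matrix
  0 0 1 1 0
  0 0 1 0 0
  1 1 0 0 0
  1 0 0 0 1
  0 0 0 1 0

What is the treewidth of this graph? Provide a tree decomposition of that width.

Treewidth 1.
Bags: B1 = {3, 4}  B2 = {0, 3}  B3 = {0, 2}  B4 = {1, 2}
Tree: B1–B2, B2–B3, B3–B4

The largest bag has 2 vertices, giving width 1; this decomposition certifies tw(G) ≤ 1. Any graph with an edge has treewidth ≥ 1, and G has the edge 4–3. Hence tw(G) = 1 exactly.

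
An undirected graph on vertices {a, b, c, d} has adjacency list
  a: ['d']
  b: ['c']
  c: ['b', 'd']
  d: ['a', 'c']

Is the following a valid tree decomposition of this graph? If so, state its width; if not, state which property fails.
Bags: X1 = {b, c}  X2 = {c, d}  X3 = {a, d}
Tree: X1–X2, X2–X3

Yes; width 1.

Every vertex of G appears in some bag (union = {a, b, c, d}); every edge is covered by a bag; and for each vertex v the set of bags containing v is connected in the bag tree. The decomposition is therefore valid. The largest bag has 2 vertices, so the width is 1.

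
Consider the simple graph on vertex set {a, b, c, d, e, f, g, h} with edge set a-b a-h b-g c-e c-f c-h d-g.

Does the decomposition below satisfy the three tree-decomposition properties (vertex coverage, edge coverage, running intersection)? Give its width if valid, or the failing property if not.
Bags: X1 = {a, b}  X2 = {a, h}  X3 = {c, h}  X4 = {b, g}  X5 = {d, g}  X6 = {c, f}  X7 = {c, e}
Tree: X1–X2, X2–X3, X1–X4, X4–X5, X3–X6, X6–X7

Vertex coverage: the bags together contain {a, b, c, d, e, f, g, h}, the full vertex set. Edge coverage: each edge of G has both endpoints in at least one bag. Running intersection: for every vertex, the bags containing it form a connected subtree. All three properties hold, so this is a valid tree decomposition of width max|bag| − 1 = 1, and hence tw(G) ≤ 1.

Yes; width 1.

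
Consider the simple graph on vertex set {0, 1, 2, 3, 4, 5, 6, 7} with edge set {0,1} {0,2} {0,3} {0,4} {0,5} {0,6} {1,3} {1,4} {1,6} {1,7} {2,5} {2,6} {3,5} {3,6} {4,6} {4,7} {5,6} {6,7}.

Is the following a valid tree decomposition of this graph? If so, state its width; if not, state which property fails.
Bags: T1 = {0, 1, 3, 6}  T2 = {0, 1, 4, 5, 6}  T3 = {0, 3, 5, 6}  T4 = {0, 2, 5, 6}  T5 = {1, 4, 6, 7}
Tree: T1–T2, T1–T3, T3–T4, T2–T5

No — bags containing vertex 5 are not connected in the tree.

A tree decomposition must satisfy three properties: every vertex lies in some bag; for every edge, both endpoints lie together in some bag; and for every vertex, the bags containing it form a connected subtree. Here bags containing vertex 5 are not connected in the tree, so the decomposition is invalid.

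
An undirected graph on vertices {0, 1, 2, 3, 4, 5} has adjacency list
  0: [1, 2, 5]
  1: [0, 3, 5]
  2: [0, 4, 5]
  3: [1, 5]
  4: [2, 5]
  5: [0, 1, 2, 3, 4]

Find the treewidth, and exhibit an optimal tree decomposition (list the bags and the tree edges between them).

Treewidth 2.
Bags: B1 = {0, 1, 5}  B2 = {0, 2, 5}  B3 = {2, 4, 5}  B4 = {1, 3, 5}
Tree: B1–B2, B2–B3, B1–B4

The largest bag has 3 vertices, giving width 2; this decomposition certifies tw(G) ≤ 2. Conversely, {0, 1, 5} is a clique of size 3, and the vertices of any clique must share a bag in every tree decomposition; so some bag has ≥ 3 vertices and tw(G) ≥ 2. Therefore the treewidth is 2.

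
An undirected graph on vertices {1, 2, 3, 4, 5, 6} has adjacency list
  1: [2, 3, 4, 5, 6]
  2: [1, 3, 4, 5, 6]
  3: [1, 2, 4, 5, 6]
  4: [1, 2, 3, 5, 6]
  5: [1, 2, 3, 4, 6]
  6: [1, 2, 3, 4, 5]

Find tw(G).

A width-5 tree decomposition is:
Bags: B1 = {1, 2, 3, 4, 5, 6}
Tree: (single bag)
With just one bag of size 6, the width is 6 − 1 = 5, so tw(G) ≤ 5. For the lower bound, the 6 vertices {1, 2, 3, 4, 5, 6} are pairwise adjacent, and any tree decomposition puts a clique entirely inside one bag — forcing width ≥ 5. Hence tw(G) = 5 exactly.

5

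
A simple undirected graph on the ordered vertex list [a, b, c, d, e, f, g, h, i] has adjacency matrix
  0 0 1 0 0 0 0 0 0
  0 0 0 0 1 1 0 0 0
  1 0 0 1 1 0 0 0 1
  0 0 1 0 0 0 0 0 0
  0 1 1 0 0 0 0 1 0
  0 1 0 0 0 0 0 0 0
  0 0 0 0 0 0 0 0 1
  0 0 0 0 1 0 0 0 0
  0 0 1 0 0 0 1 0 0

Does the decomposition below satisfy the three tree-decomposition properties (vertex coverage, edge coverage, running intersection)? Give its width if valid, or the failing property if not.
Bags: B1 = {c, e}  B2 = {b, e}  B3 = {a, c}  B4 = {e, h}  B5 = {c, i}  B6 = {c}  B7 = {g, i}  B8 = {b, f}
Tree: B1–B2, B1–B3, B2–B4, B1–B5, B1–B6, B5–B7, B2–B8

A tree decomposition must satisfy three properties: every vertex lies in some bag; for every edge, both endpoints lie together in some bag; and for every vertex, the bags containing it form a connected subtree. Here vertex d appears in no bag, so the decomposition is invalid.

No — vertex d appears in no bag.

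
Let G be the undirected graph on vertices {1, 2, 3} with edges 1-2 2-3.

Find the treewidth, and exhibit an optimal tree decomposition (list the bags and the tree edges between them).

Treewidth 1.
Bags: B1 = {2, 3}  B2 = {1, 2}
Tree: B1–B2

Each bag holds 2 vertices, so the decomposition has width 1, which upper-bounds the treewidth. G has an edge, so its treewidth is at least 1. Combining the bounds, tw(G) = 1.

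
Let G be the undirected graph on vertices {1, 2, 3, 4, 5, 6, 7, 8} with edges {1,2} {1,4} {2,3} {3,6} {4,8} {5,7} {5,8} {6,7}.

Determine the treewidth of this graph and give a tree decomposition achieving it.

Treewidth 2.
One such decomposition:
Bags: B1 = {4, 5, 8}  B2 = {1, 4, 5}  B3 = {1, 2, 5}  B4 = {2, 3, 5}  B5 = {3, 5, 6}  B6 = {5, 6, 7}
Tree: B1–B2, B2–B3, B3–B4, B4–B5, B5–B6

Every bag has size at most 3, so the width is 3 − 1 = 2 and tw(G) ≤ 2. The edges 5–8–4–1–2–3–6–7–5 form a cycle, so G is not a tree and its treewidth is at least 2. The upper and lower bounds meet at 2, so that is the treewidth.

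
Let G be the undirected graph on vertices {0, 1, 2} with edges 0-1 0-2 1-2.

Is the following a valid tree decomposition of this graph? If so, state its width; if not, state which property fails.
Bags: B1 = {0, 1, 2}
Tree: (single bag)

Vertex coverage: the bags together contain {0, 1, 2}, the full vertex set. Edge coverage: each edge of G has both endpoints in at least one bag. Running intersection: for every vertex, the bags containing it form a connected subtree. All three properties hold, so this is a valid tree decomposition of width max|bag| − 1 = 2, and hence tw(G) ≤ 2.

Yes; width 2.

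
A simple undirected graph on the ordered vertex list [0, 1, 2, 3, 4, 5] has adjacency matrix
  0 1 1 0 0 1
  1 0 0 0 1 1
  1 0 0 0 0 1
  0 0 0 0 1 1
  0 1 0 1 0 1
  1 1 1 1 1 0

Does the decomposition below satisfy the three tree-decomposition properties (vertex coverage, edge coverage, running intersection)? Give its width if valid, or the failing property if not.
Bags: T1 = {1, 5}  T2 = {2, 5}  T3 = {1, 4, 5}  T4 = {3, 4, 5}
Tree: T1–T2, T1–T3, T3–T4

A tree decomposition must satisfy three properties: every vertex lies in some bag; for every edge, both endpoints lie together in some bag; and for every vertex, the bags containing it form a connected subtree. Here vertex 0 appears in no bag, so the decomposition is invalid.

No — vertex 0 appears in no bag.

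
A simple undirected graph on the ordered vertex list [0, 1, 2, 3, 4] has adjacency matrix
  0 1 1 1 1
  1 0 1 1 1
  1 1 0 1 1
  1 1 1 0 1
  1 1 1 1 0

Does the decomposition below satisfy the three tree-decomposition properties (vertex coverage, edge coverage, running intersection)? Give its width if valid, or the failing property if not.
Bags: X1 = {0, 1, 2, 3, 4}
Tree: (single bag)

Yes; width 4.

Vertex coverage: the bags together contain {0, 1, 2, 3, 4}, the full vertex set. Edge coverage: each edge of G has both endpoints in at least one bag. Running intersection: for every vertex, the bags containing it form a connected subtree. All three properties hold, so this is a valid tree decomposition of width max|bag| − 1 = 4, and hence tw(G) ≤ 4.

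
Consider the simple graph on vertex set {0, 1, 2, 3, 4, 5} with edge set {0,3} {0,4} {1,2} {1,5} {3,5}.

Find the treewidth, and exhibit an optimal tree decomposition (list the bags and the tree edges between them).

Treewidth 1.
Bags: B1 = {0, 4}  B2 = {0, 3}  B3 = {3, 5}  B4 = {1, 5}  B5 = {1, 2}
Tree: B1–B2, B2–B3, B3–B4, B4–B5

The largest bag has 2 vertices, giving width 1; this decomposition certifies tw(G) ≤ 1. Any graph with an edge has treewidth ≥ 1, and G has the edge 4–0. Therefore the treewidth is 1.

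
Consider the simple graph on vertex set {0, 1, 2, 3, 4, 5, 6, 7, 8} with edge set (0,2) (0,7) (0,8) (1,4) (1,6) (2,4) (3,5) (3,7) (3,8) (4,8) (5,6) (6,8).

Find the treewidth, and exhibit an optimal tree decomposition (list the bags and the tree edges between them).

Treewidth 3.
One such decomposition:
Bags: B1 = {1, 4, 5, 6}  B2 = {4, 5, 6, 8}  B3 = {3, 4, 5, 8}  B4 = {2, 3, 4, 8}  B5 = {0, 2, 3, 8}  B6 = {0, 2, 3, 7}
Tree: B1–B2, B2–B3, B3–B4, B4–B5, B5–B6

The largest bag has 4 vertices, giving width 3; this decomposition certifies tw(G) ≤ 3. For the lower bound: the 4 vertex sets {1,5,6}, {4}, {8}, {0,2,3,7} are disjoint, each induces a connected subgraph, and every pair is joined by at least one edge of G. Contracting each set to a single vertex therefore yields K_{4} as a minor, and since treewidth is minor-monotone, tw(G) ≥ tw(K_{4}) = 3. Hence tw(G) = 3 exactly.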